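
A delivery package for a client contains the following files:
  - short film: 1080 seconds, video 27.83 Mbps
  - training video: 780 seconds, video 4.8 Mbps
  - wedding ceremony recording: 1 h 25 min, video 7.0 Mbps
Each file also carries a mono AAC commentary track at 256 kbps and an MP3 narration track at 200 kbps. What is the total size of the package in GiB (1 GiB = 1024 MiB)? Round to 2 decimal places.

Audio total: 256 + 200 = 456 kbps = 0.456 Mbps.
short film: 28.286 Mbps × 1080 s = 30548.9 Mb
training video: 5.256 Mbps × 780 s = 4099.7 Mb
wedding ceremony recording: 7.456 Mbps × 5100 s = 38025.6 Mb
Total: 72674.2 Mb = 9084.3 MB.
= 8.460 GiB.

8.46 GiB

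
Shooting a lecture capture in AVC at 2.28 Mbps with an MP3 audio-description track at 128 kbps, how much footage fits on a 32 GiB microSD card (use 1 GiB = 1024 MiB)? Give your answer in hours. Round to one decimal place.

Audio: 128 kbps = 0.128 Mbps.
Total bitrate: 2.28 + 0.128 = 2.408 Mbps.
Capacity: 32 GiB = 274,878 Mb.
Recording time: 274,878 / 2.408 = 114,152 s ≈ 31.7 hours.

31.7 hours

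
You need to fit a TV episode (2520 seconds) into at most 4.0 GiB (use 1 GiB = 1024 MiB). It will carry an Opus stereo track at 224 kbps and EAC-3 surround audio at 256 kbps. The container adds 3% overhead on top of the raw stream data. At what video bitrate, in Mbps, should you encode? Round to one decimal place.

12.8 Mbps

Budget: 4.0 GiB = 34359.7 Mb.
Stream payload after overhead: 34359.7 / 1.03 = 33359.0 Mb.
Total bitrate budget: 33359.0 Mb / 2520 s = 13.238 Mbps.
Audio total: 224 + 256 = 480 kbps = 0.480 Mbps.
Video: 13.238 − 0.480 = 12.758 Mbps.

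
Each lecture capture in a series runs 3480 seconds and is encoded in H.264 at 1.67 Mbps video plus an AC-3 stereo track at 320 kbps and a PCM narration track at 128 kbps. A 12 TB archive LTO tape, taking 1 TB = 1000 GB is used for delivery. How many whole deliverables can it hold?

13024

Audio total: 320 + 128 = 448 kbps = 0.448 Mbps.
Total bitrate: 2.118 Mbps.
Per item: 2.118 Mbps × 3480 s = 7,371 Mb = 921.3 MB.
Capacity: 12 TB = 96,000,000 Mb; 13024.65 items → 13024 complete.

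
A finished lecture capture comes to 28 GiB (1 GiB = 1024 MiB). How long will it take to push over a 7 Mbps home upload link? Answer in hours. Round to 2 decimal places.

9.54 hours

File: 28 GiB = 240518.2 Mb.
At 7 Mbps: 240518.2 / 7 = 34359.7 s ≈ 9.54 hours.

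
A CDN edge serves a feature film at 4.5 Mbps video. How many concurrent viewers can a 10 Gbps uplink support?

2222

10 Gbps = 10,000 Mbps; 10,000 / 4.500 = 2222.22 → 2222 viewers.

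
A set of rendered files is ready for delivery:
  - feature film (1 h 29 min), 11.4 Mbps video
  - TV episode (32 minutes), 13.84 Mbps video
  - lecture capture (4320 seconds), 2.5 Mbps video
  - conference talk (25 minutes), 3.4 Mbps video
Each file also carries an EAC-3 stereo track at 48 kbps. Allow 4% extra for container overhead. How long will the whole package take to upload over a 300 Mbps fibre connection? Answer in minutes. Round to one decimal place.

Audio: 48 kbps = 0.048 Mbps.
feature film: 11.448 Mbps × 5340 s × 1.04 = 63577.6 Mb
TV episode: 13.888 Mbps × 1920 s × 1.04 = 27731.6 Mb
lecture capture: 2.548 Mbps × 4320 s × 1.04 = 11447.7 Mb
conference talk: 3.448 Mbps × 1500 s × 1.04 = 5378.9 Mb
Total: 108135.7 Mb = 13517.0 MB.
At 300 Mbps: 108135.7 / 300 = 360 s ≈ 6.01 minutes.

6.0 minutes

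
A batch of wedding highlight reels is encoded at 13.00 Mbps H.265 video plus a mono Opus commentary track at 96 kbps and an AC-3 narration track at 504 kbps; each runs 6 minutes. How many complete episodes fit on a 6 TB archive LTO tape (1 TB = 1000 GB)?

6 min = 360 s
Audio total: 96 + 504 = 600 kbps = 0.600 Mbps.
Total bitrate: 13.600 Mbps.
Per item: 13.600 Mbps × 360 s = 4,896 Mb = 612.0 MB.
Capacity: 6 TB = 48,000,000 Mb; 9803.92 items → 9803 complete.

9803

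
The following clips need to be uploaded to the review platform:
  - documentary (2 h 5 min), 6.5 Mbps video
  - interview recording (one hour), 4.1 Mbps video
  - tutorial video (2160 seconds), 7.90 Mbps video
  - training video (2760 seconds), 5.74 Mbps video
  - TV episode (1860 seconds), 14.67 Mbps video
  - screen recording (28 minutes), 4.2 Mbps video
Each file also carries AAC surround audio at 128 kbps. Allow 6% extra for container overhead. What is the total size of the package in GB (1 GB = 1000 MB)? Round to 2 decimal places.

17.66 GB

Audio: 128 kbps = 0.128 Mbps.
documentary: 6.628 Mbps × 7500 s × 1.06 = 52692.6 Mb
interview recording: 4.228 Mbps × 3600 s × 1.06 = 16134.0 Mb
tutorial video: 8.028 Mbps × 2160 s × 1.06 = 18380.9 Mb
training video: 5.868 Mbps × 2760 s × 1.06 = 17167.4 Mb
TV episode: 14.798 Mbps × 1860 s × 1.06 = 29175.7 Mb
screen recording: 4.328 Mbps × 1680 s × 1.06 = 7707.3 Mb
Total: 141258.0 Mb = 17657.3 MB.
= 17.66 GB.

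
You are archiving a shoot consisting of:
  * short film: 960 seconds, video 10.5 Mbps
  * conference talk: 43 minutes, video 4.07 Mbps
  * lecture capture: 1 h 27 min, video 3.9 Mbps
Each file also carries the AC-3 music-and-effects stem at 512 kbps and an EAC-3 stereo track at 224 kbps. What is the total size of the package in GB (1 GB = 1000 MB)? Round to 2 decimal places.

Audio total: 512 + 224 = 736 kbps = 0.736 Mbps.
short film: 11.236 Mbps × 960 s = 10786.6 Mb
conference talk: 4.806 Mbps × 2580 s = 12399.5 Mb
lecture capture: 4.636 Mbps × 5220 s = 24199.9 Mb
Total: 47386.0 Mb = 5923.2 MB.
= 5.923 GB.

5.92 GB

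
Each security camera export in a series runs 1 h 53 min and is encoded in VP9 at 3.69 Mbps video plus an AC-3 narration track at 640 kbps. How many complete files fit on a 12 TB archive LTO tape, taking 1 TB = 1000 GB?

3270

1 h 53 min = 113 min = 6780 s
Audio: 640 kbps = 0.640 Mbps.
Total bitrate: 4.330 Mbps.
Per item: 4.330 Mbps × 6780 s = 29,357 Mb = 3,670 MB.
Capacity: 12 TB = 96,000,000 Mb; 3270.04 items → 3270 complete.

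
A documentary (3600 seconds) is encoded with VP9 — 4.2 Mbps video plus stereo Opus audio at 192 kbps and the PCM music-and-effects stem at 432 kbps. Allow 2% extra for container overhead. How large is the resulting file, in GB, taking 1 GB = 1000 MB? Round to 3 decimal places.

2.214 GB

Audio total: 192 + 432 = 624 kbps = 0.624 Mbps.
Total bitrate: 4.2 + 0.624 = 4.824 Mbps.
Stream data: 4.824 Mbps × 3600 s = 17366.4 Mb.
With 2% container overhead: ×1.02.
17,714 Mb ÷ 8 = 2,214 MB → 2.214 GB.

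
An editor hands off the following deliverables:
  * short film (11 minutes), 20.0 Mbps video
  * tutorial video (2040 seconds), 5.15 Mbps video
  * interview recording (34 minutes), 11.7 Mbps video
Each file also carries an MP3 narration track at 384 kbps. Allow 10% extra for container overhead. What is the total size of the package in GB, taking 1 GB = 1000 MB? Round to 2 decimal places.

6.79 GB

Audio: 384 kbps = 0.384 Mbps.
short film: 20.384 Mbps × 660 s × 1.10 = 14798.8 Mb
tutorial video: 5.534 Mbps × 2040 s × 1.10 = 12418.3 Mb
interview recording: 12.084 Mbps × 2040 s × 1.10 = 27116.5 Mb
Total: 54333.6 Mb = 6791.7 MB.
= 6.792 GB.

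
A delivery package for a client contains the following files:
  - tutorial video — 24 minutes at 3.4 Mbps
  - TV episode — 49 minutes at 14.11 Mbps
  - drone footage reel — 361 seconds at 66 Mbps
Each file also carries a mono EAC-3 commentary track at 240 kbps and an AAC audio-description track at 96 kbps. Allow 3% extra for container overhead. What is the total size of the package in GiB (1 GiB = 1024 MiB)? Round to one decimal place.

Audio total: 240 + 96 = 336 kbps = 0.336 Mbps.
tutorial video: 3.736 Mbps × 1440 s × 1.03 = 5541.2 Mb
TV episode: 14.446 Mbps × 2940 s × 1.03 = 43745.4 Mb
drone footage reel: 66.336 Mbps × 361 s × 1.03 = 24665.7 Mb
Total: 73952.3 Mb = 9244.0 MB.
= 8.609 GiB.

8.6 GiB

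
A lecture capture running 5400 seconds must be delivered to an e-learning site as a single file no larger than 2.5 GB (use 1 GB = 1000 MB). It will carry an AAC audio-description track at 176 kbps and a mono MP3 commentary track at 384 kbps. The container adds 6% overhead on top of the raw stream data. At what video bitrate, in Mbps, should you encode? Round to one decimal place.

Budget: 2.5 GB = 20000.0 Mb.
Stream payload after overhead: 20000.0 / 1.06 = 18867.9 Mb.
Total bitrate budget: 18867.9 Mb / 5400 s = 3.494 Mbps.
Audio total: 176 + 384 = 560 kbps = 0.560 Mbps.
Video: 3.494 − 0.560 = 2.934 Mbps.

2.9 Mbps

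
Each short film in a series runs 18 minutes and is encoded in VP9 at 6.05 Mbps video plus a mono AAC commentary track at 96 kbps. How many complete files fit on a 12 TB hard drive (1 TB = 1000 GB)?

14462

18 min = 1080 s
Audio: 96 kbps = 0.096 Mbps.
Total bitrate: 6.146 Mbps.
Per item: 6.146 Mbps × 1080 s = 6,638 Mb = 829.7 MB.
Capacity: 12 TB = 96,000,000 Mb; 14462.88 items → 14462 complete.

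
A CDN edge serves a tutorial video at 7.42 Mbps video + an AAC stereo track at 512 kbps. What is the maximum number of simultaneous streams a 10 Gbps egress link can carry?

1260

Audio: 512 kbps = 0.512 Mbps.
Per-viewer media rate: 7.932 Mbps.
10 Gbps = 10,000 Mbps; 10,000 / 7.932 = 1260.72 → 1260 viewers.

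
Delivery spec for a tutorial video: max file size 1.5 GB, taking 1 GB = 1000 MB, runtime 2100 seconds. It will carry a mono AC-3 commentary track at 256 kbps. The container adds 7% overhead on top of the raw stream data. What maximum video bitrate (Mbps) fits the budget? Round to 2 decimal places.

5.08 Mbps

Budget: 1.5 GB = 12000.0 Mb.
Stream payload after overhead: 12000.0 / 1.07 = 11215.0 Mb.
Total bitrate budget: 11215.0 Mb / 2100 s = 5.340 Mbps.
Audio: 256 kbps = 0.256 Mbps.
Video: 5.340 − 0.256 = 5.084 Mbps.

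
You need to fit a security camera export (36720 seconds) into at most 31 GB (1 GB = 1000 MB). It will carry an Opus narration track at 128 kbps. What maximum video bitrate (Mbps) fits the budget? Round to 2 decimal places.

Budget: 31 GB = 248000.0 Mb.
Total bitrate budget: 248000.0 Mb / 36720 s = 6.754 Mbps.
Audio: 128 kbps = 0.128 Mbps.
Video: 6.754 − 0.128 = 6.626 Mbps.

6.63 Mbps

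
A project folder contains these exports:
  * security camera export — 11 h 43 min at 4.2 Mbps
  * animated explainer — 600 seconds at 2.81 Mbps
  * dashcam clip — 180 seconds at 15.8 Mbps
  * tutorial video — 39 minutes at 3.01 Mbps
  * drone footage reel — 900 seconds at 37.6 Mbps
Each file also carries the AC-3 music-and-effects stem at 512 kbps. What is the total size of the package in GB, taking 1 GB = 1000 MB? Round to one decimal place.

30.8 GB

Audio: 512 kbps = 0.512 Mbps.
security camera export: 4.712 Mbps × 42180 s = 198752.2 Mb
animated explainer: 3.322 Mbps × 600 s = 1993.2 Mb
dashcam clip: 16.312 Mbps × 180 s = 2936.2 Mb
tutorial video: 3.522 Mbps × 2340 s = 8241.5 Mb
drone footage reel: 38.112 Mbps × 900 s = 34300.8 Mb
Total: 246223.8 Mb = 30778.0 MB.
= 30.78 GB.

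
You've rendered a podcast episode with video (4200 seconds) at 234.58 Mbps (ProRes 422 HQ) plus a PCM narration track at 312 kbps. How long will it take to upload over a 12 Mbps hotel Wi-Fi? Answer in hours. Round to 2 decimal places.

Audio: 312 kbps = 0.312 Mbps.
Total bitrate: 234.892 Mbps.
File: 234.892 Mbps × 4200 s = 986546.4 Mb.
At 12 Mbps: 986546.4 / 12 = 82212.2 s ≈ 22.8 hours.

22.84 hours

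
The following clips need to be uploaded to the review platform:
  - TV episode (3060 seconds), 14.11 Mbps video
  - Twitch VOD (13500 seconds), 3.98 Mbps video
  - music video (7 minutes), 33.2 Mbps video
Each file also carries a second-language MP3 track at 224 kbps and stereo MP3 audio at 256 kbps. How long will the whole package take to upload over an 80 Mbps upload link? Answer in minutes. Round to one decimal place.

24.8 minutes

Audio total: 224 + 256 = 480 kbps = 0.480 Mbps.
TV episode: 14.590 Mbps × 3060 s = 44645.4 Mb
Twitch VOD: 4.460 Mbps × 13500 s = 60210.0 Mb
music video: 33.680 Mbps × 420 s = 14145.6 Mb
Total: 119001.0 Mb = 14875.1 MB.
At 80 Mbps: 119001.0 / 80 = 1488 s ≈ 24.8 minutes.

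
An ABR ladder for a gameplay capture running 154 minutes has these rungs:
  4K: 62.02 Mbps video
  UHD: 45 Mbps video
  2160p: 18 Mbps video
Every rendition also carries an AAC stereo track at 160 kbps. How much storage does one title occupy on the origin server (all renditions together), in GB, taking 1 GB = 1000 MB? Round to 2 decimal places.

144.95 GB

154 min = 9240 s
Audio: 160 kbps = 0.160 Mbps.
Sum of rendition bitrates: (62.02+0.160) + (45+0.160) + (18+0.160) = 125.500 Mbps.
× 9240 s = 1,159,620 Mb = 144,952 MB = 145.0 GB.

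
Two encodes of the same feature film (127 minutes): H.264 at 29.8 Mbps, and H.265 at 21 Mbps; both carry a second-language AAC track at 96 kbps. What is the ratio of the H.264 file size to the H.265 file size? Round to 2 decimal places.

127 min = 7620 s
Audio: 96 kbps = 0.096 Mbps.
H.264: 29.896 Mbps × 7620 s = 227807.5 Mb = 26.520 GiB.
H.265: 21.096 Mbps × 7620 s = 160751.5 Mb = 18.714 GiB.
Ratio: 26.520 / 18.714 = 1.417.

1.42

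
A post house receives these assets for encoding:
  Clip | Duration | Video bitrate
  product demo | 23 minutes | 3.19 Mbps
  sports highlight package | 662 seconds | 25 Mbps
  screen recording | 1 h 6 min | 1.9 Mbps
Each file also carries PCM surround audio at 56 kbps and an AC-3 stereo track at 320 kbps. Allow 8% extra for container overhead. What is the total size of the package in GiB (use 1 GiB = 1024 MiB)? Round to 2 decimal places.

Audio total: 56 + 320 = 376 kbps = 0.376 Mbps.
product demo: 3.566 Mbps × 1380 s × 1.08 = 5314.8 Mb
sports highlight package: 25.376 Mbps × 662 s × 1.08 = 18142.8 Mb
screen recording: 2.276 Mbps × 3960 s × 1.08 = 9734.0 Mb
Total: 33191.6 Mb = 4148.9 MB.
= 3.864 GiB.

3.86 GiB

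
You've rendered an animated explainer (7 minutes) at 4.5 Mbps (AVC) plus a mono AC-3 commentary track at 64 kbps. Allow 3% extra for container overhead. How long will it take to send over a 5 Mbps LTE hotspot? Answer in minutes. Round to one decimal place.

7 min = 420 s
Audio: 64 kbps = 0.064 Mbps.
Total bitrate: 4.564 Mbps.
File: 4.564 Mbps × 420 s = 1916.9 Mb.
With 3% container overhead: ×1.03. → 1974.4 Mb.
At 5 Mbps: 1974.4 / 5 = 394.9 s ≈ 6.58 minutes.

6.6 minutes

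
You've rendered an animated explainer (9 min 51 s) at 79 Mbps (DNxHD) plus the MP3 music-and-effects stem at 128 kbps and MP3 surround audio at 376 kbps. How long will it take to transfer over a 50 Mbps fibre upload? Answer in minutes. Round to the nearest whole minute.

9 min 51 s = 591 s
Audio total: 128 + 376 = 504 kbps = 0.504 Mbps.
Total bitrate: 79.504 Mbps.
File: 79.504 Mbps × 591 s = 46986.9 Mb.
At 50 Mbps: 46986.9 / 50 = 939.7 s ≈ 15.7 minutes.

16 minutes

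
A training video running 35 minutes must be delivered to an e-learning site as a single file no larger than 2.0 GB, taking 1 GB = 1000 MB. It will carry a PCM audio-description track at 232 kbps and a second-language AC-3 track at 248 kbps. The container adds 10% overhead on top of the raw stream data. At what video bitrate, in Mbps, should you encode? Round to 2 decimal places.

Budget: 2.0 GB = 16000.0 Mb.
Stream payload after overhead: 16000.0 / 1.10 = 14545.5 Mb.
35 min = 2100 s
Total bitrate budget: 14545.5 Mb / 2100 s = 6.926 Mbps.
Audio total: 232 + 248 = 480 kbps = 0.480 Mbps.
Video: 6.926 − 0.480 = 6.446 Mbps.

6.45 Mbps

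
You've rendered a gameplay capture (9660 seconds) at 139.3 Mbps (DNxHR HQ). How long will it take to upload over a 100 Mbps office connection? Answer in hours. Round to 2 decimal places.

3.74 hours

File: 139.300 Mbps × 9660 s = 1345638.0 Mb.
At 100 Mbps: 1345638.0 / 100 = 13456.4 s ≈ 3.74 hours.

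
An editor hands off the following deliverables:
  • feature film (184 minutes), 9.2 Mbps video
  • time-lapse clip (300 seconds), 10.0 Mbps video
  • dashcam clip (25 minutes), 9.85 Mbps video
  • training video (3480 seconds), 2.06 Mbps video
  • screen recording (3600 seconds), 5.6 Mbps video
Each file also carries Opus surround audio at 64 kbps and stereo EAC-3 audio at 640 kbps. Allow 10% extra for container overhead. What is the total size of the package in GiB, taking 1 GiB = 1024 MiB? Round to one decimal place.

20.6 GiB

Audio total: 64 + 640 = 704 kbps = 0.704 Mbps.
feature film: 9.904 Mbps × 11040 s × 1.10 = 120274.2 Mb
time-lapse clip: 10.704 Mbps × 300 s × 1.10 = 3532.3 Mb
dashcam clip: 10.554 Mbps × 1500 s × 1.10 = 17414.1 Mb
training video: 2.764 Mbps × 3480 s × 1.10 = 10580.6 Mb
screen recording: 6.304 Mbps × 3600 s × 1.10 = 24963.8 Mb
Total: 176765.0 Mb = 22095.6 MB.
= 20.58 GiB.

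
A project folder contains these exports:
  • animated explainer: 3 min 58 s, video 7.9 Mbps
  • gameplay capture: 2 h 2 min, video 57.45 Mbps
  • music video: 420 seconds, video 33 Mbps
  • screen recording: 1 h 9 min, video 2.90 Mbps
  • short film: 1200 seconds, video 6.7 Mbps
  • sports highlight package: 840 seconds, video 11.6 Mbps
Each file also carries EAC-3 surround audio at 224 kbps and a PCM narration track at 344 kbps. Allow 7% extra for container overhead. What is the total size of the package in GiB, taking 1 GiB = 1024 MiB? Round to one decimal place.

Audio total: 224 + 344 = 568 kbps = 0.568 Mbps.
animated explainer: 8.468 Mbps × 238 s × 1.07 = 2156.5 Mb
gameplay capture: 58.018 Mbps × 7320 s × 1.07 = 454420.2 Mb
music video: 33.568 Mbps × 420 s × 1.07 = 15085.5 Mb
screen recording: 3.468 Mbps × 4140 s × 1.07 = 15362.5 Mb
short film: 7.268 Mbps × 1200 s × 1.07 = 9332.1 Mb
sports highlight package: 12.168 Mbps × 840 s × 1.07 = 10936.6 Mb
Total: 507293.4 Mb = 63411.7 MB.
= 59.06 GiB.

59.1 GiB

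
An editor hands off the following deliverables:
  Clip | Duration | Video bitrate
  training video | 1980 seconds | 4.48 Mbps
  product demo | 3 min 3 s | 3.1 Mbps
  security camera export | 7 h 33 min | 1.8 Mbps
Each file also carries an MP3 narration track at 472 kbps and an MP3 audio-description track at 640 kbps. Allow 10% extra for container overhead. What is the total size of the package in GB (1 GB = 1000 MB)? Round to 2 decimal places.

Audio total: 472 + 640 = 1112 kbps = 1.112 Mbps.
training video: 5.592 Mbps × 1980 s × 1.10 = 12179.4 Mb
product demo: 4.212 Mbps × 183 s × 1.10 = 847.9 Mb
security camera export: 2.912 Mbps × 27180 s × 1.10 = 87063.0 Mb
Total: 100090.2 Mb = 12511.3 MB.
= 12.51 GB.

12.51 GB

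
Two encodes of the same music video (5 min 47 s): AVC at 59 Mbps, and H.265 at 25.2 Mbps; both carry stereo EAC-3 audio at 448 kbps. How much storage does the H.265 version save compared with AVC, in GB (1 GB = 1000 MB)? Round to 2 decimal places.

5 min 47 s = 347 s
Audio: 448 kbps = 0.448 Mbps.
AVC: 59.448 Mbps × 347 s = 20628.5 Mb = 2.579 GB.
H.265: 25.648 Mbps × 347 s = 8899.9 Mb = 1.112 GB.
Saving: 2.579 − 1.112 = 1.466 GB.

1.47 GB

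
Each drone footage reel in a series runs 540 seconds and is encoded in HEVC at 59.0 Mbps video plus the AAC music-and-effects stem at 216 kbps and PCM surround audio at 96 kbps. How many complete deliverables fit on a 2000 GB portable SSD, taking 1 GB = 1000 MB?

499

Audio total: 216 + 96 = 312 kbps = 0.312 Mbps.
Total bitrate: 59.312 Mbps.
Per item: 59.312 Mbps × 540 s = 32,028 Mb = 4,004 MB.
Capacity: 2000 GB = 16,000,000 Mb; 499.56 items → 499 complete.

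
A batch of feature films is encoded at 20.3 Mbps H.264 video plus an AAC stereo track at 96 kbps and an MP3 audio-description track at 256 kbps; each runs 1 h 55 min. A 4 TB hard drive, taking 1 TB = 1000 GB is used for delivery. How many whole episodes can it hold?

1 h 55 min = 115 min = 6900 s
Audio total: 96 + 256 = 352 kbps = 0.352 Mbps.
Total bitrate: 20.652 Mbps.
Per item: 20.652 Mbps × 6900 s = 142,499 Mb = 17,812 MB.
Capacity: 4 TB = 32,000,000 Mb; 224.56 items → 224 complete.

224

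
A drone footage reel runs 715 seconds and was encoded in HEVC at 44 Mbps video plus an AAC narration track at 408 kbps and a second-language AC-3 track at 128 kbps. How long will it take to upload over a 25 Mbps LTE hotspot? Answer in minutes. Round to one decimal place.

21.2 minutes

Audio total: 408 + 128 = 536 kbps = 0.536 Mbps.
Total bitrate: 44.536 Mbps.
File: 44.536 Mbps × 715 s = 31843.2 Mb.
At 25 Mbps: 31843.2 / 25 = 1273.7 s ≈ 21.2 minutes.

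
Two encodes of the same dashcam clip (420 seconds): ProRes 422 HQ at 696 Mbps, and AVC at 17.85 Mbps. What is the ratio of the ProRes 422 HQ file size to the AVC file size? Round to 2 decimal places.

38.99

ProRes 422 HQ: 696.000 Mbps × 420 s = 292320.0 Mb = 36.540 GB.
AVC: 17.850 Mbps × 420 s = 7497.0 Mb = 0.937 GB.
Ratio: 36.540 / 0.937 = 38.992.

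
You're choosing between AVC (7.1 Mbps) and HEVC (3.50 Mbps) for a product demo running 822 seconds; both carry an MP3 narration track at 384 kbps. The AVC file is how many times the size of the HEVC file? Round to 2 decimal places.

Audio: 384 kbps = 0.384 Mbps.
AVC: 7.484 Mbps × 822 s = 6151.8 Mb = 0.769 GB.
HEVC: 3.884 Mbps × 822 s = 3192.6 Mb = 0.399 GB.
Ratio: 0.769 / 0.399 = 1.927.

1.93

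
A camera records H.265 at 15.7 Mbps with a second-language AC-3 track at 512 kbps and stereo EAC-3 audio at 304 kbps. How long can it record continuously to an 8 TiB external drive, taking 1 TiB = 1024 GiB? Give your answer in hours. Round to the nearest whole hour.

Audio total: 512 + 304 = 816 kbps = 0.816 Mbps.
Total bitrate: 15.7 + 0.816 = 16.516 Mbps.
Capacity: 8 TiB = 70,368,744 Mb.
Recording time: 70,368,744 / 16.516 = 4,260,641 s ≈ 1,184 hours.

1184 hours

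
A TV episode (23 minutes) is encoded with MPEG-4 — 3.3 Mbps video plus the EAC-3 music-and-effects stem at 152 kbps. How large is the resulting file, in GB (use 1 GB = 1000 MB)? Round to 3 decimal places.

0.595 GB

23 min = 1380 s
Audio: 152 kbps = 0.152 Mbps.
Total bitrate: 3.3 + 0.152 = 3.452 Mbps.
Stream data: 3.452 Mbps × 1380 s = 4763.8 Mb.
4,764 Mb ÷ 8 = 595.5 MB → 0.5955 GB.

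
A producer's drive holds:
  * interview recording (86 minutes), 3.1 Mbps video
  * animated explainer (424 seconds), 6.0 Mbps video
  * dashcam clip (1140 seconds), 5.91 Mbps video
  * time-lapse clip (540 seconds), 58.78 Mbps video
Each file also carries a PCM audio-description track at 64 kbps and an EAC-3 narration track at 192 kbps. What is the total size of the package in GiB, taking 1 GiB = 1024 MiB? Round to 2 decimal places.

6.85 GiB

Audio total: 64 + 192 = 256 kbps = 0.256 Mbps.
interview recording: 3.356 Mbps × 5160 s = 17317.0 Mb
animated explainer: 6.256 Mbps × 424 s = 2652.5 Mb
dashcam clip: 6.166 Mbps × 1140 s = 7029.2 Mb
time-lapse clip: 59.036 Mbps × 540 s = 31879.4 Mb
Total: 58878.2 Mb = 7359.8 MB.
= 6.854 GiB.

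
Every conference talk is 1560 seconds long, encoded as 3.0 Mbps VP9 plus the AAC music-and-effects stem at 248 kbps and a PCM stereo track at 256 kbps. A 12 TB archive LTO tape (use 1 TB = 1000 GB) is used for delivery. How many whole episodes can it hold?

17562

Audio total: 248 + 256 = 504 kbps = 0.504 Mbps.
Total bitrate: 3.504 Mbps.
Per item: 3.504 Mbps × 1560 s = 5,466 Mb = 683.3 MB.
Capacity: 12 TB = 96,000,000 Mb; 17562.35 items → 17562 complete.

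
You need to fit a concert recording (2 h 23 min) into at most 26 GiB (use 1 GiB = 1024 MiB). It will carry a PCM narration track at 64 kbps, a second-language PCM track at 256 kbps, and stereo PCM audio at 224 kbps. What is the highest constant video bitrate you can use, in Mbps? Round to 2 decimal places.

25.49 Mbps

Budget: 26 GiB = 223338.3 Mb.
2 h 23 min = 143 min = 8580 s
Total bitrate budget: 223338.3 Mb / 8580 s = 26.030 Mbps.
Audio total: 64 + 256 + 224 = 544 kbps = 0.544 Mbps.
Video: 26.030 − 0.544 = 25.486 Mbps.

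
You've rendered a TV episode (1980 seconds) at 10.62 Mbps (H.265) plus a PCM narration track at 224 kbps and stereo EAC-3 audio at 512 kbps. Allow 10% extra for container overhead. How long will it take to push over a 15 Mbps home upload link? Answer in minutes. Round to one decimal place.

27.5 minutes

Audio total: 224 + 512 = 736 kbps = 0.736 Mbps.
Total bitrate: 11.356 Mbps.
File: 11.356 Mbps × 1980 s = 22484.9 Mb.
With 10% container overhead: ×1.10. → 24733.4 Mb.
At 15 Mbps: 24733.4 / 15 = 1648.9 s ≈ 27.5 minutes.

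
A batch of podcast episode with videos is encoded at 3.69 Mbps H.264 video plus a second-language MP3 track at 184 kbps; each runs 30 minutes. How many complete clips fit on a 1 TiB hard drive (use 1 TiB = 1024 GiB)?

1261

30 min = 1800 s
Audio: 184 kbps = 0.184 Mbps.
Total bitrate: 3.874 Mbps.
Per item: 3.874 Mbps × 1800 s = 6,973 Mb = 871.6 MB.
Capacity: 1 TiB = 8,796,093 Mb; 1261.41 items → 1261 complete.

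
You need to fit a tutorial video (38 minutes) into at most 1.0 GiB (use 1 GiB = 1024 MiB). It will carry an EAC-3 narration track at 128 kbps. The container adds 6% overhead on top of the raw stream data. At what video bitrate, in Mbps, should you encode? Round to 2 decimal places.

Budget: 1.0 GiB = 8589.9 Mb.
Stream payload after overhead: 8589.9 / 1.06 = 8103.7 Mb.
38 min = 2280 s
Total bitrate budget: 8103.7 Mb / 2280 s = 3.554 Mbps.
Audio: 128 kbps = 0.128 Mbps.
Video: 3.554 − 0.128 = 3.426 Mbps.

3.43 Mbps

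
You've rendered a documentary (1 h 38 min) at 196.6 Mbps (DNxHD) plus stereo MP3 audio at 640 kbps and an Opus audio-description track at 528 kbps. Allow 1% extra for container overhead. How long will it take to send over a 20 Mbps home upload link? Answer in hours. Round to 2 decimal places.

1 h 38 min = 98 min = 5880 s
Audio total: 640 + 528 = 1168 kbps = 1.168 Mbps.
Total bitrate: 197.768 Mbps.
File: 197.768 Mbps × 5880 s = 1162875.8 Mb.
With 1% container overhead: ×1.01. → 1174504.6 Mb.
At 20 Mbps: 1174504.6 / 20 = 58725.2 s ≈ 16.3 hours.

16.31 hours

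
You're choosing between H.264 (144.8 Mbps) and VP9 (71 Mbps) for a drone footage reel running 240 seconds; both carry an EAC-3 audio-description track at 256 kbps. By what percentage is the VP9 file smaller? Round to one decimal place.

Audio: 256 kbps = 0.256 Mbps.
H.264: 145.056 Mbps × 240 s = 34813.4 Mb = 4.352 GB.
VP9: 71.256 Mbps × 240 s = 17101.4 Mb = 2.138 GB.
Reduction: (1 − 2.138/4.352) × 100 = 50.88%.

50.9%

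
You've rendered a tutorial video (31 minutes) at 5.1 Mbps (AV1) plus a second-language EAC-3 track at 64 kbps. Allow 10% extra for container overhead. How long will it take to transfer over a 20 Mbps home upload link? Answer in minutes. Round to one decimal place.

31 min = 1860 s
Audio: 64 kbps = 0.064 Mbps.
Total bitrate: 5.164 Mbps.
File: 5.164 Mbps × 1860 s = 9605.0 Mb.
With 10% container overhead: ×1.10. → 10565.5 Mb.
At 20 Mbps: 10565.5 / 20 = 528.3 s ≈ 8.8 minutes.

8.8 minutes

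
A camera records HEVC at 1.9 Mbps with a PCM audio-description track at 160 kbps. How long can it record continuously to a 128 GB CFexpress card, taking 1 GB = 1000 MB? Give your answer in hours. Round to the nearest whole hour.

Audio: 160 kbps = 0.160 Mbps.
Total bitrate: 1.9 + 0.160 = 2.060 Mbps.
Capacity: 128 GB = 1,024,000 Mb.
Recording time: 1,024,000 / 2.060 = 497,087 s ≈ 138 hours.

138 hours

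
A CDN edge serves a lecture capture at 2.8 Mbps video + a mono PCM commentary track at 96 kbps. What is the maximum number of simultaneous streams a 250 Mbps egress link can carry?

86

Audio: 96 kbps = 0.096 Mbps.
Per-viewer media rate: 2.896 Mbps.
250 Mbps = 250.0 Mbps; 250.0 / 2.896 = 86.33 → 86 viewers.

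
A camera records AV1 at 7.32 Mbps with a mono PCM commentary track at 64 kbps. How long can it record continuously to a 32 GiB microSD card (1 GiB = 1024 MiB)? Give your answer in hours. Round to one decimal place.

10.3 hours

Audio: 64 kbps = 0.064 Mbps.
Total bitrate: 7.32 + 0.064 = 7.384 Mbps.
Capacity: 32 GiB = 274,878 Mb.
Recording time: 274,878 / 7.384 = 37,226 s ≈ 10.3 hours.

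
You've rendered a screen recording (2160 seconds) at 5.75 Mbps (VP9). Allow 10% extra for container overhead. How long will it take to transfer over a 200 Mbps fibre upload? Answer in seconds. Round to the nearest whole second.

File: 5.750 Mbps × 2160 s = 12420.0 Mb.
With 10% container overhead: ×1.10. → 13662.0 Mb.
At 200 Mbps: 13662.0 / 200 = 68.3 s ≈ 68.3 seconds.

68 seconds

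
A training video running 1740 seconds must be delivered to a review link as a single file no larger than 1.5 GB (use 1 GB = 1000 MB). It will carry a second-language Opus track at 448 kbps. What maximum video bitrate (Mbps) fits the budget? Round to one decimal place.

6.4 Mbps

Budget: 1.5 GB = 12000.0 Mb.
Total bitrate budget: 12000.0 Mb / 1740 s = 6.897 Mbps.
Audio: 448 kbps = 0.448 Mbps.
Video: 6.897 − 0.448 = 6.449 Mbps.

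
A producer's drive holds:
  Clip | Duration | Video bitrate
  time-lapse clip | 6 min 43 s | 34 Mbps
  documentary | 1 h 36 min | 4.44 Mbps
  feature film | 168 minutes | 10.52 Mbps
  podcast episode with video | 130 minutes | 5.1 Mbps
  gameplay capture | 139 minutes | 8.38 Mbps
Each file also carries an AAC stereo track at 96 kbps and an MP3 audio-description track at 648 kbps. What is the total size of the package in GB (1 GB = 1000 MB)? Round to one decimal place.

34.9 GB

Audio total: 96 + 648 = 744 kbps = 0.744 Mbps.
time-lapse clip: 34.744 Mbps × 403 s = 14001.8 Mb
documentary: 5.184 Mbps × 5760 s = 29859.8 Mb
feature film: 11.264 Mbps × 10080 s = 113541.1 Mb
podcast episode with video: 5.844 Mbps × 7800 s = 45583.2 Mb
gameplay capture: 9.124 Mbps × 8340 s = 76094.2 Mb
Total: 279080.2 Mb = 34885.0 MB.
= 34.89 GB.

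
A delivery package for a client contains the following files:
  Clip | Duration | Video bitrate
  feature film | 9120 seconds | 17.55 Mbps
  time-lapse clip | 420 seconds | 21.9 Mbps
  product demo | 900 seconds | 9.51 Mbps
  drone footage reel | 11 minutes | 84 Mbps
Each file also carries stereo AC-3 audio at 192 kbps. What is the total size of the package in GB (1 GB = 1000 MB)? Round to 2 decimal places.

Audio: 192 kbps = 0.192 Mbps.
feature film: 17.742 Mbps × 9120 s = 161807.0 Mb
time-lapse clip: 22.092 Mbps × 420 s = 9278.6 Mb
product demo: 9.702 Mbps × 900 s = 8731.8 Mb
drone footage reel: 84.192 Mbps × 660 s = 55566.7 Mb
Total: 235384.2 Mb = 29423.0 MB.
= 29.42 GB.

29.42 GB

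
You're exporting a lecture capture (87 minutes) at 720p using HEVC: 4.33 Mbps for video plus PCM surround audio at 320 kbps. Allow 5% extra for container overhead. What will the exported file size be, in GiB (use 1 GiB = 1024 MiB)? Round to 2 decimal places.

87 min = 5220 s
Audio: 320 kbps = 0.320 Mbps.
Total bitrate: 4.33 + 0.320 = 4.650 Mbps.
Stream data: 4.650 Mbps × 5220 s = 24273.0 Mb.
With 5% container overhead: ×1.05.
25,487 Mb = 3,185,831,250 bytes ÷ 1,073,741,824 = 2.967 GiB.

2.97 GiB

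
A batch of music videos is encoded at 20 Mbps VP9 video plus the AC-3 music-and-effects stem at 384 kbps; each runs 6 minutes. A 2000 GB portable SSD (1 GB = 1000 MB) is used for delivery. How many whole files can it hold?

2180

6 min = 360 s
Audio: 384 kbps = 0.384 Mbps.
Total bitrate: 20.384 Mbps.
Per item: 20.384 Mbps × 360 s = 7,338 Mb = 917.3 MB.
Capacity: 2000 GB = 16,000,000 Mb; 2180.36 items → 2180 complete.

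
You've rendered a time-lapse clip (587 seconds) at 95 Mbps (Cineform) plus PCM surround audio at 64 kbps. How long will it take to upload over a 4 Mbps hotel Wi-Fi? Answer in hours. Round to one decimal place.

3.9 hours

Audio: 64 kbps = 0.064 Mbps.
Total bitrate: 95.064 Mbps.
File: 95.064 Mbps × 587 s = 55802.6 Mb.
At 4 Mbps: 55802.6 / 4 = 13950.6 s ≈ 3.88 hours.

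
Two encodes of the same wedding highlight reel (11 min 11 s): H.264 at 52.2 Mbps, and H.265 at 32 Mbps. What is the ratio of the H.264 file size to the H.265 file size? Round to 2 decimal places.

11 min 11 s = 671 s
H.264: 52.200 Mbps × 671 s = 35026.2 Mb = 4.378 GB.
H.265: 32.000 Mbps × 671 s = 21472.0 Mb = 2.684 GB.
Ratio: 4.378 / 2.684 = 1.631.

1.63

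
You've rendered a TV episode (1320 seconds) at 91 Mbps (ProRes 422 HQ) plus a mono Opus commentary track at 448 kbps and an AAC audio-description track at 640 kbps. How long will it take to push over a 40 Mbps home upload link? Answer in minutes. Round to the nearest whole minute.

Audio total: 448 + 640 = 1088 kbps = 1.088 Mbps.
Total bitrate: 92.088 Mbps.
File: 92.088 Mbps × 1320 s = 121556.2 Mb.
At 40 Mbps: 121556.2 / 40 = 3038.9 s ≈ 50.6 minutes.

51 minutes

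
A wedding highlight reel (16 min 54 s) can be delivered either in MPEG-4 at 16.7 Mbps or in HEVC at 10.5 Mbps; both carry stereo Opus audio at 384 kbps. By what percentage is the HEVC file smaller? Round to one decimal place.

36.3%

16 min 54 s = 1014 s
Audio: 384 kbps = 0.384 Mbps.
MPEG-4: 17.084 Mbps × 1014 s = 17323.2 Mb = 2.165 GB.
HEVC: 10.884 Mbps × 1014 s = 11036.4 Mb = 1.380 GB.
Reduction: (1 − 1.380/2.165) × 100 = 36.29%.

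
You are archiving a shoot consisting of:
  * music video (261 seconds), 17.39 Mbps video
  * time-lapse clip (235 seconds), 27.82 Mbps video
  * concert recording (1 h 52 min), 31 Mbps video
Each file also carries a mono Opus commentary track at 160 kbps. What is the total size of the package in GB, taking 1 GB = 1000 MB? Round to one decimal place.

27.6 GB

Audio: 160 kbps = 0.160 Mbps.
music video: 17.550 Mbps × 261 s = 4580.6 Mb
time-lapse clip: 27.980 Mbps × 235 s = 6575.3 Mb
concert recording: 31.160 Mbps × 6720 s = 209395.2 Mb
Total: 220551.0 Mb = 27568.9 MB.
= 27.57 GB.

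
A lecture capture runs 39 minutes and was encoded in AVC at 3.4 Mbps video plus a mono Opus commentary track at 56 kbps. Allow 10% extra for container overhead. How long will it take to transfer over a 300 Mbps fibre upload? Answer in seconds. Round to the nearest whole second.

30 seconds

39 min = 2340 s
Audio: 56 kbps = 0.056 Mbps.
Total bitrate: 3.456 Mbps.
File: 3.456 Mbps × 2340 s = 8087.0 Mb.
With 10% container overhead: ×1.10. → 8895.7 Mb.
At 300 Mbps: 8895.7 / 300 = 29.7 s ≈ 29.7 seconds.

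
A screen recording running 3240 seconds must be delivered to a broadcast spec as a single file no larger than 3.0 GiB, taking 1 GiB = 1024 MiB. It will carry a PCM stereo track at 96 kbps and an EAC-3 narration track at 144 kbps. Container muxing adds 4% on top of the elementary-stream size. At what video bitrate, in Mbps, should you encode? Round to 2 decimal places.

7.41 Mbps

Budget: 3.0 GiB = 25769.8 Mb.
Stream payload after overhead: 25769.8 / 1.04 = 24778.7 Mb.
Total bitrate budget: 24778.7 Mb / 3240 s = 7.648 Mbps.
Audio total: 96 + 144 = 240 kbps = 0.240 Mbps.
Video: 7.648 − 0.240 = 7.408 Mbps.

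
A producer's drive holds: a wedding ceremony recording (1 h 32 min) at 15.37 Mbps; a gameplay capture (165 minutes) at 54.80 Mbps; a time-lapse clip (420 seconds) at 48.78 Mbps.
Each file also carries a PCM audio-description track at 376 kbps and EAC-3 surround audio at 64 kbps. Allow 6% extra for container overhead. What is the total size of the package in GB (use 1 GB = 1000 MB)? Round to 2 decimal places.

86.76 GB

Audio total: 376 + 64 = 440 kbps = 0.440 Mbps.
wedding ceremony recording: 15.810 Mbps × 5520 s × 1.06 = 92507.5 Mb
gameplay capture: 55.240 Mbps × 9900 s × 1.06 = 579688.6 Mb
time-lapse clip: 49.220 Mbps × 420 s × 1.06 = 21912.7 Mb
Total: 694108.8 Mb = 86763.6 MB.
= 86.76 GB.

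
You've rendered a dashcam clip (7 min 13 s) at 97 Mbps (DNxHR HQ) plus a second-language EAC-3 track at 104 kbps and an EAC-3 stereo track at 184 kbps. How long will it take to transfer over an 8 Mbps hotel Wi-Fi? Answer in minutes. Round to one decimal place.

87.8 minutes

7 min 13 s = 433 s
Audio total: 104 + 184 = 288 kbps = 0.288 Mbps.
Total bitrate: 97.288 Mbps.
File: 97.288 Mbps × 433 s = 42125.7 Mb.
At 8 Mbps: 42125.7 / 8 = 5265.7 s ≈ 87.8 minutes.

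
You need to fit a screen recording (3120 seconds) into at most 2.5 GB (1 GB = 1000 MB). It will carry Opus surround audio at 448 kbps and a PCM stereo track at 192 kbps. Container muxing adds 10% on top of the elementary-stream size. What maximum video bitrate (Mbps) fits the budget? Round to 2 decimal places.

Budget: 2.5 GB = 20000.0 Mb.
Stream payload after overhead: 20000.0 / 1.10 = 18181.8 Mb.
Total bitrate budget: 18181.8 Mb / 3120 s = 5.828 Mbps.
Audio total: 448 + 192 = 640 kbps = 0.640 Mbps.
Video: 5.828 − 0.640 = 5.188 Mbps.

5.19 Mbps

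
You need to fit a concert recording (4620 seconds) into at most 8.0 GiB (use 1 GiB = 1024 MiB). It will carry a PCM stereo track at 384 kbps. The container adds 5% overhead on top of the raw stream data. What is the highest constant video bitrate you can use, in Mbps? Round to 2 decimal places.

Budget: 8.0 GiB = 68719.5 Mb.
Stream payload after overhead: 68719.5 / 1.05 = 65447.1 Mb.
Total bitrate budget: 65447.1 Mb / 4620 s = 14.166 Mbps.
Audio: 384 kbps = 0.384 Mbps.
Video: 14.166 − 0.384 = 13.782 Mbps.

13.78 Mbps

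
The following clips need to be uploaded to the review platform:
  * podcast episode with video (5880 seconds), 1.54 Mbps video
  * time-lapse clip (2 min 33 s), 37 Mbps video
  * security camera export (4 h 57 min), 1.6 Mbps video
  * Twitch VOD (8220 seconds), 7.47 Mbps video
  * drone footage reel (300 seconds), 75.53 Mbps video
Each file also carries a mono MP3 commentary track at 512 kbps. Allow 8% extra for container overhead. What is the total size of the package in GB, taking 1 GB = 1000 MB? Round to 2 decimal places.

19.42 GB

Audio: 512 kbps = 0.512 Mbps.
podcast episode with video: 2.052 Mbps × 5880 s × 1.08 = 13031.0 Mb
time-lapse clip: 37.512 Mbps × 153 s × 1.08 = 6198.5 Mb
security camera export: 2.112 Mbps × 17820 s × 1.08 = 40646.7 Mb
Twitch VOD: 7.982 Mbps × 8220 s × 1.08 = 70861.0 Mb
drone footage reel: 76.042 Mbps × 300 s × 1.08 = 24637.6 Mb
Total: 155374.8 Mb = 19421.9 MB.
= 19.42 GB.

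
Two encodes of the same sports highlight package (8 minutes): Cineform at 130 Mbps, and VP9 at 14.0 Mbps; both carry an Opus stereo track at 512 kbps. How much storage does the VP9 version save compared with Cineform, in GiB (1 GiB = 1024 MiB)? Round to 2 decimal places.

6.48 GiB

8 min = 480 s
Audio: 512 kbps = 0.512 Mbps.
Cineform: 130.512 Mbps × 480 s = 62645.8 Mb = 7.293 GiB.
VP9: 14.512 Mbps × 480 s = 6965.8 Mb = 0.811 GiB.
Saving: 7.293 − 0.811 = 6.482 GiB.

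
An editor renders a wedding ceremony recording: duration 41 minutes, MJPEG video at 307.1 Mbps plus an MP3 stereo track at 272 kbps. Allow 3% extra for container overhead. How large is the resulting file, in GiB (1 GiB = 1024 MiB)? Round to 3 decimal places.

90.666 GiB

41 min = 2460 s
Audio: 272 kbps = 0.272 Mbps.
Total bitrate: 307.1 + 0.272 = 307.372 Mbps.
Stream data: 307.372 Mbps × 2460 s = 756135.1 Mb.
With 3% container overhead: ×1.03.
778,819 Mb = 97,352,396,700 bytes ÷ 1,073,741,824 = 90.67 GiB.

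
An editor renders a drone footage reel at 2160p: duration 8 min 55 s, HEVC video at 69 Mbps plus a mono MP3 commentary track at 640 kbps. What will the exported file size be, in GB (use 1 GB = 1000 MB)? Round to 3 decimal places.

8 min 55 s = 535 s
Audio: 640 kbps = 0.640 Mbps.
Total bitrate: 69 + 0.640 = 69.640 Mbps.
Stream data: 69.640 Mbps × 535 s = 37257.4 Mb.
37,257 Mb ÷ 8 = 4,657 MB → 4.657 GB.

4.657 GB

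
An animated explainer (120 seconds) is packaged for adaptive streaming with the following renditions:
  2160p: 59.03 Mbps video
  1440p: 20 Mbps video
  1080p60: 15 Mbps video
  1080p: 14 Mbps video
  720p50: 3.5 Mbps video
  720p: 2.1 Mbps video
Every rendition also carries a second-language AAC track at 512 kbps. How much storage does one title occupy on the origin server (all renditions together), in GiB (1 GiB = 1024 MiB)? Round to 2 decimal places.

1.63 GiB

Audio: 512 kbps = 0.512 Mbps.
Sum of rendition bitrates: (59.03+0.512) + (20+0.512) + (15+0.512) + (14+0.512) + (3.5+0.512) + (2.1+0.512) = 116.702 Mbps.
× 120 s = 14,004 Mb = 1,751 MB = 1.630 GiB.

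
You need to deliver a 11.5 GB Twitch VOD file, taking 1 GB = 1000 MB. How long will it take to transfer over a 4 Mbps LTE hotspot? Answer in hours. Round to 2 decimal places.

File: 11.5 GB = 92000.0 Mb.
At 4 Mbps: 92000.0 / 4 = 23000.0 s ≈ 6.39 hours.

6.39 hours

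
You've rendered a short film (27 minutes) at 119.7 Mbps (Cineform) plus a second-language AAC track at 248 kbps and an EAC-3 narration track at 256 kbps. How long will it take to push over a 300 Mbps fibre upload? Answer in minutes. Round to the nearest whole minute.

27 min = 1620 s
Audio total: 248 + 256 = 504 kbps = 0.504 Mbps.
Total bitrate: 120.204 Mbps.
File: 120.204 Mbps × 1620 s = 194730.5 Mb.
At 300 Mbps: 194730.5 / 300 = 649.1 s ≈ 10.8 minutes.

11 minutes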